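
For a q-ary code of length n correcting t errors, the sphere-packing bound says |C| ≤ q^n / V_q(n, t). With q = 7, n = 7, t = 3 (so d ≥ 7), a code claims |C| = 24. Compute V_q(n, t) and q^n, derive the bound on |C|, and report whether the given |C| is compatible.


V_q(n, t) = 8359, q^n = 823543, Hamming bound = 98, |C| = 24 ≤ bound (satisfied).

Step 1: Compute V_q(n, t) = Σ_{j=0}^3 C(n, j) (q−1)^j.
  j = 0: C(7,0)·(6)^0 = 1·1 = 1.
  j = 1: C(7,1)·(6)^1 = 7·6 = 42.
  j = 2: C(7,2)·(6)^2 = 21·36 = 756.
  j = 3: C(7,3)·(6)^3 = 35·216 = 7560.
  V_q(n, t) = 1 + 42 + 756 + 7560 = 8359.
Step 2: q^n = 7^7 = 823543.
Step 3: Hamming bound ⌊q^n / V_q(n,t)⌋ = ⌊823543/8359⌋ = 98.
Step 4: Compare |C| = 24 to 98: satisfied.
The claimed |C| lies below the Hamming bound.


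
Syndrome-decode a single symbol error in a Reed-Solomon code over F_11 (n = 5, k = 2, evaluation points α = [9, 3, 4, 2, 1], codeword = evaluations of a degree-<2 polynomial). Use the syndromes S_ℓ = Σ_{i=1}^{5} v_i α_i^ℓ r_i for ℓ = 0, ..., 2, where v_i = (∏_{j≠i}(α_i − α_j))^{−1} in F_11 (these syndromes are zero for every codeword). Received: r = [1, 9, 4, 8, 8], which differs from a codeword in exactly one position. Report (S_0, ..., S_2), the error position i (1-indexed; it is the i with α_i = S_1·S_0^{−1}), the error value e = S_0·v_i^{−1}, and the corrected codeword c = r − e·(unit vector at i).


S = (2, 4, 8), error at position 4, error magnitude e = 5, c = [1, 9, 4, 3, 8].

Step 1: column multipliers v_i = (∏_{j≠i}(α_i − α_j))^{−1} mod 11.
  i = 1 (α = 9): (9−3)(9−4)(9−2)(9−1) = 6·5·7·8 = 1680 ≡ 8, so v_1 = 8^{−1} = 7 (mod 11).
  i = 2 (α = 3): (3−9)(3−4)(3−2)(3−1) = (−6)·(−1)·1·2 = 12 ≡ 1, so v_2 = 1^{−1} = 1 (mod 11).
  i = 3 (α = 4): (4−9)(4−3)(4−2)(4−1) = (−5)·1·2·3 = −30 ≡ 3, so v_3 = 3^{−1} = 4 (mod 11).
  i = 4 (α = 2): (2−9)(2−3)(2−4)(2−1) = (−7)·(−1)·(−2)·1 = −14 ≡ 8, so v_4 = 8^{−1} = 7 (mod 11).
  i = 5 (α = 1): (1−9)(1−3)(1−4)(1−2) = (−8)·(−2)·(−3)·(−1) = 48 ≡ 4, so v_5 = 4^{−1} = 3 (mod 11).
  v = [7, 1, 4, 7, 3].
Step 2: syndromes of r = [1, 9, 4, 8, 8] (all sums mod 11).
  S_0 = Σ v_i r_i = 7·1 + 1·9 + 4·4 + 7·8 + 3·8 = 112 ≡ 2.
  S_1 = Σ v_i α_i r_i = 7·9·1 + 1·3·9 + 4·4·4 + 7·2·8 + 3·1·8 = 290 ≡ 4.
  α_i^2 mod 11 = [4, 9, 5, 4, 1].
  S_2 = Σ v_i α_i^2 r_i = 7·4·1 + 1·9·9 + 4·5·4 + 7·4·8 + 3·1·8 = 437 ≡ 8.
  S = (2, 4, 8) ≠ 0, so r is not a codeword (an error is present).
Step 3: locate the error. For a single error e at position i, S_ℓ = v_i·e·α_i^ℓ, so α_err = S_1/S_0.
  S_0^{−1} = 2^{−1} = 6 (mod 11), so α_err = 4·6 = 24 ≡ 2 = α_4. Error position i = 4.
  Consistency check: S_2/S_1 = 8·3 = 24 ≡ 2 = α_err ✓ (single-error assumption holds).
Step 4: error magnitude e = S_0/v_4 = S_0·∏_{j≠4}(α_4 − α_j) = 2·8 = 16 ≡ 5 (mod 11).
Step 5: correct position 4: c_4 = r_4 − e = 8 − 5 ≡ 3 (mod 11). Hence c = [1, 9, 4, 3, 8].
  Check: interpolating c through the α_i gives m(x) = 2 + 6·x (degree < 2) with m(α_i) = c_i for every i, so c is indeed a codeword.


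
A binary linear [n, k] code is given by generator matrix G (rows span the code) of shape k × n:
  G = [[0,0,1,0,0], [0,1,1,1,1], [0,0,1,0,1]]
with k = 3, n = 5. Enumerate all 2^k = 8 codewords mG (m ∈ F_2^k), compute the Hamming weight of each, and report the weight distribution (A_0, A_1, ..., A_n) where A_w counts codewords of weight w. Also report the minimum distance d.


Weight distribution: A_0 = 1, A_1 = 2, A_2 = 2, A_3 = 2, A_4 = 1. Minimum distance d = 1.

Enumerate all 2^3 = 8 messages m ∈ F_2^3.
For each, compute codeword c = mG in F_2^5, then tally its weight.
  m = 000 → c = 00000, weight = 0.
  m = 100 → c = 00100, weight = 1.
  m = 010 → c = 01111, weight = 4.
  m = 110 → c = 01011, weight = 3.
  m = 001 → c = 00101, weight = 2.
  m = 101 → c = 00001, weight = 1.
  m = 011 → c = 01010, weight = 2.
  m = 111 → c = 01110, weight = 3.
Tally weights:
  weight 0: 1 codewords.
  weight 1: 2 codewords.
  weight 2: 2 codewords.
  weight 3: 2 codewords.
  weight 4: 1 codewords.
Minimum distance d = smallest w > 0 with A_w > 0 = 1.
Sanity: Σ A_w = 8 = 2^3 = 8 ✓.


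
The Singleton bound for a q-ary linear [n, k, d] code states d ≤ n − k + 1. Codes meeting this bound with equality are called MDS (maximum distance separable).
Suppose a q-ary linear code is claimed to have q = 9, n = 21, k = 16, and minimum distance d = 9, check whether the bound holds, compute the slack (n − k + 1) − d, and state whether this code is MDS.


Singleton RHS = n − k + 1 = 6, slack = -3, bound violated (no such code; not MDS).

Singleton bound: d ≤ n − k + 1.
Here n = 21, k = 16, so n − k + 1 = 6.
Given d = 9, check d ≤ 6: NO.
Slack = (n − k + 1) − d = -3.
The slack is negative: d = 9 exceeds n − k + 1 = 6 by 3, so the Singleton bound is violated and no linear [21, 16, 9]_9 code can exist. In particular it is not MDS (MDS requires d = n − k + 1 exactly).
Description: the claimed parameters are [21, 16, 9]_9; such a code would be impossible (violates the Singleton bound).


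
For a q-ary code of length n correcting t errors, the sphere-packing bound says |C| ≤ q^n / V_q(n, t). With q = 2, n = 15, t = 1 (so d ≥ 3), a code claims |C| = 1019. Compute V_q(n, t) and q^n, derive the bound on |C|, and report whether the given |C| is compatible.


V_q(n, t) = 16, q^n = 32768, Hamming bound = 2048, |C| = 1019 ≤ bound (satisfied).

Step 1: Compute V_q(n, t) = Σ_{j=0}^1 C(n, j) (q−1)^j.
  j = 0: C(15,0)·(1)^0 = 1·1 = 1.
  j = 1: C(15,1)·(1)^1 = 15·1 = 15.
  V_q(n, t) = 1 + 15 = 16.
Step 2: q^n = 2^15 = 32768.
Step 3: Hamming bound ⌊q^n / V_q(n,t)⌋ = ⌊32768/16⌋ = 2048.
Step 4: Compare |C| = 1019 to 2048: satisfied.
The claimed |C| lies below the Hamming bound.


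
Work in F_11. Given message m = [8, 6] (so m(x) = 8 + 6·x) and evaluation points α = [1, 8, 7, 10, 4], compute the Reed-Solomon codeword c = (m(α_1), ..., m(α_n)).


c = [3, 1, 6, 2, 10]

Message polynomial: m(x) = 8 + 6·x (mod 11).
For each evaluation point α_i, compute m(α_i) mod 11:
  α_1 = 1: Horner steps 6 → 3, so m(1) = 3.
  α_2 = 8: Horner steps 6 → 1, so m(8) = 1.
  α_3 = 7: Horner steps 6 → 6, so m(7) = 6.
  α_4 = 10: Horner steps 6 → 2, so m(10) = 2.
  α_5 = 4: Horner steps 6 → 10, so m(4) = 10.
Codeword c = [3, 1, 6, 2, 10] ∈ F_11^5.


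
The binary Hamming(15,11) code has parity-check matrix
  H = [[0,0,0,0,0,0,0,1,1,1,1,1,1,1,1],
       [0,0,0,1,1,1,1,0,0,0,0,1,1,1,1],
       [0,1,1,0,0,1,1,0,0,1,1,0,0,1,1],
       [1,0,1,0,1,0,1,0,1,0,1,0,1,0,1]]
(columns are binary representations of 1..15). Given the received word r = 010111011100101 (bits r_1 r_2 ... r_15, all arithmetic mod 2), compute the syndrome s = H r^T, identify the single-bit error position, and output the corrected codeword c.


s = (1, 1, 0, 0)^T, error position = 12, corrected codeword c = 010111011101101

Compute s = H r^T mod 2 one row at a time:
  s_1 = 1 + 1 + 1 + 0 + 0 + 1 + 0 + 1 = 5 ≡ 1 (mod 2).
  s_2 = 1 + 1 + 1 + 0 + 0 + 1 + 0 + 1 = 5 ≡ 1 (mod 2).
  s_3 = 1 + 0 + 1 + 0 + 1 + 0 + 0 + 1 = 4 ≡ 0 (mod 2).
  s_4 = 0 + 0 + 1 + 0 + 1 + 0 + 1 + 1 = 4 ≡ 0 (mod 2).
s = (1, 1, 0, 0)^T — this equals column 12 of H (binary 1100), so error is at position 12.
Correct: flip bit 12 of r = 010111011100101 to get c = 010111011101101.


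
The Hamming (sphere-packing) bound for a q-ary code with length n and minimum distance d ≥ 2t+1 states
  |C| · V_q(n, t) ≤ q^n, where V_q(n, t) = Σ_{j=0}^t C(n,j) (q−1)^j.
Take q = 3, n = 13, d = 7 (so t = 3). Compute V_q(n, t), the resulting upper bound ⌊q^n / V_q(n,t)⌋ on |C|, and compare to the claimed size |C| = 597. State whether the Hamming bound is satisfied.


V_q(n, t) = 2627, q^n = 1594323, Hamming bound = 606, |C| = 597 ≤ bound (satisfied).

Step 1: Compute V_q(n, t) = Σ_{j=0}^3 C(n, j) (q−1)^j.
  j = 0: C(13,0)·(2)^0 = 1·1 = 1.
  j = 1: C(13,1)·(2)^1 = 13·2 = 26.
  j = 2: C(13,2)·(2)^2 = 78·4 = 312.
  j = 3: C(13,3)·(2)^3 = 286·8 = 2288.
  V_q(n, t) = 1 + 26 + 312 + 2288 = 2627.
Step 2: q^n = 3^13 = 1594323.
Step 3: Hamming bound ⌊q^n / V_q(n,t)⌋ = ⌊1594323/2627⌋ = 606.
Step 4: Compare |C| = 597 to 606: satisfied.
The claimed |C| lies below the Hamming bound.


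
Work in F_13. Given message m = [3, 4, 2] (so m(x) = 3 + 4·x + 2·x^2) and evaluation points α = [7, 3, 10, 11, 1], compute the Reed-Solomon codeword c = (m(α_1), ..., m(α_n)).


c = [12, 7, 9, 3, 9]

Message polynomial: m(x) = 3 + 4·x + 2·x^2 (mod 13).
For each evaluation point α_i, compute m(α_i) mod 13:
  α_1 = 7: Horner steps 2 → 5 → 12, so m(7) = 12.
  α_2 = 3: Horner steps 2 → 10 → 7, so m(3) = 7.
  α_3 = 10: Horner steps 2 → 11 → 9, so m(10) = 9.
  α_4 = 11: Horner steps 2 → 0 → 3, so m(11) = 3.
  α_5 = 1: Horner steps 2 → 6 → 9, so m(1) = 9.
Codeword c = [12, 7, 9, 3, 9] ∈ F_13^5.


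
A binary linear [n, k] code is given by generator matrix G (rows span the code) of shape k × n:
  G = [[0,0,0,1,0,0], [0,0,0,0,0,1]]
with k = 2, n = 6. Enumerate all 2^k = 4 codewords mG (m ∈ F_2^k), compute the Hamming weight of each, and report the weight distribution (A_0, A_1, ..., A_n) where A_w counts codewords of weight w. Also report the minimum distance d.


Weight distribution: A_0 = 1, A_1 = 2, A_2 = 1. Minimum distance d = 1.

Enumerate all 2^2 = 4 messages m ∈ F_2^2.
For each, compute codeword c = mG in F_2^6, then tally its weight.
  m = 00 → c = 000000, weight = 0.
  m = 10 → c = 000100, weight = 1.
  m = 01 → c = 000001, weight = 1.
  m = 11 → c = 000101, weight = 2.
Tally weights:
  weight 0: 1 codewords.
  weight 1: 2 codewords.
  weight 2: 1 codewords.
Minimum distance d = smallest w > 0 with A_w > 0 = 1.
Sanity: Σ A_w = 4 = 2^2 = 4 ✓.


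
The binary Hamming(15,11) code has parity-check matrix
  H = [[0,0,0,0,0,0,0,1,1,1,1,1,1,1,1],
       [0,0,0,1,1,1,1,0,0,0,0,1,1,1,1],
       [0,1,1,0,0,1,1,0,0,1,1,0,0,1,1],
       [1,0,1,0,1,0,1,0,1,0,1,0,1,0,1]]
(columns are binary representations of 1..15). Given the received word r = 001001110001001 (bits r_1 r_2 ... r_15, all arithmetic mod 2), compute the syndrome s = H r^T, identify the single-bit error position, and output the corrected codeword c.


s = (1, 0, 0, 1)^T, error position = 9, corrected codeword c = 001001111001001

Compute s = H r^T mod 2 one row at a time:
  s_1 = 1 + 0 + 0 + 0 + 1 + 0 + 0 + 1 = 3 ≡ 1 (mod 2).
  s_2 = 0 + 0 + 1 + 1 + 1 + 0 + 0 + 1 = 4 ≡ 0 (mod 2).
  s_3 = 0 + 1 + 1 + 1 + 0 + 0 + 0 + 1 = 4 ≡ 0 (mod 2).
  s_4 = 0 + 1 + 0 + 1 + 0 + 0 + 0 + 1 = 3 ≡ 1 (mod 2).
s = (1, 0, 0, 1)^T — this equals column 9 of H (binary 1001), so error is at position 9.
Correct: flip bit 9 of r = 001001110001001 to get c = 001001111001001.


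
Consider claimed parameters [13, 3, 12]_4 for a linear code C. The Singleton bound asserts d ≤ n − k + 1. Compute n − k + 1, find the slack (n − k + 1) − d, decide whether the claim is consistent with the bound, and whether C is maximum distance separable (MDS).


Singleton RHS = n − k + 1 = 11, slack = -1, bound violated (no such code; not MDS).

Singleton bound: d ≤ n − k + 1.
Here n = 13, k = 3, so n − k + 1 = 11.
Given d = 12, check d ≤ 11: NO.
Slack = (n − k + 1) − d = -1.
The slack is negative: d = 12 exceeds n − k + 1 = 11 by 1, so the Singleton bound is violated and no linear [13, 3, 12]_4 code can exist. In particular it is not MDS (MDS requires d = n − k + 1 exactly).
Description: the claimed parameters are [13, 3, 12]_4; such a code would be impossible (violates the Singleton bound).


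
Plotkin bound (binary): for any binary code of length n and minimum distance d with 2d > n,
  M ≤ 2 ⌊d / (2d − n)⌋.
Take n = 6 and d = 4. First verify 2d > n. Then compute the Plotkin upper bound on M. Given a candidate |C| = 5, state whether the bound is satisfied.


Plotkin bound M ≤ 4; given |C| = 5 > bound (violated).

Check applicability: 2d = 8, n = 6.
2d − n = 2 > 0, so Plotkin applies.
Compute d/(2d−n) = 4/2 ≈ 2.0000.
⌊d/(2d−n)⌋ = 2.
Plotkin bound: M ≤ 2·2 = 4.
Given |C| = 5, check: VIOLATED.
This |C| is above the Plotkin bound, so no binary code with n = 6, d = 4 and 5 codewords exists.


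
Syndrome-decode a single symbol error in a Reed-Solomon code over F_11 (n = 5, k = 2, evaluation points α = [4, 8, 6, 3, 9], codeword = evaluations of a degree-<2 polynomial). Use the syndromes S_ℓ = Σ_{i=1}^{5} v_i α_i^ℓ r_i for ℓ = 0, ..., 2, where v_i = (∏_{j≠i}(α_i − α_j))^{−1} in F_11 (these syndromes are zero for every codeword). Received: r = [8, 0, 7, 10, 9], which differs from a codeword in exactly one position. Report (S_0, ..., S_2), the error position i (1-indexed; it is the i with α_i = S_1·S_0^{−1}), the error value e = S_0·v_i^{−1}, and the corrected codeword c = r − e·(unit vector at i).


S = (1, 6, 3), error at position 3, error magnitude e = 3, c = [8, 0, 4, 10, 9].

Step 1: column multipliers v_i = (∏_{j≠i}(α_i − α_j))^{−1} mod 11.
  i = 1 (α = 4): (4−8)(4−6)(4−3)(4−9) = (−4)·(−2)·1·(−5) = −40 ≡ 4, so v_1 = 4^{−1} = 3 (mod 11).
  i = 2 (α = 8): (8−4)(8−6)(8−3)(8−9) = 4·2·5·(−1) = −40 ≡ 4, so v_2 = 4^{−1} = 3 (mod 11).
  i = 3 (α = 6): (6−4)(6−8)(6−3)(6−9) = 2·(−2)·3·(−3) = 36 ≡ 3, so v_3 = 3^{−1} = 4 (mod 11).
  i = 4 (α = 3): (3−4)(3−8)(3−6)(3−9) = (−1)·(−5)·(−3)·(−6) = 90 ≡ 2, so v_4 = 2^{−1} = 6 (mod 11).
  i = 5 (α = 9): (9−4)(9−8)(9−6)(9−3) = 5·1·3·6 = 90 ≡ 2, so v_5 = 2^{−1} = 6 (mod 11).
  v = [3, 3, 4, 6, 6].
Step 2: syndromes of r = [8, 0, 7, 10, 9] (all sums mod 11).
  S_0 = Σ v_i r_i = 3·8 + 3·0 + 4·7 + 6·10 + 6·9 = 166 ≡ 1.
  S_1 = Σ v_i α_i r_i = 3·4·8 + 3·8·0 + 4·6·7 + 6·3·10 + 6·9·9 = 930 ≡ 6.
  α_i^2 mod 11 = [5, 9, 3, 9, 4].
  S_2 = Σ v_i α_i^2 r_i = 3·5·8 + 3·9·0 + 4·3·7 + 6·9·10 + 6·4·9 = 960 ≡ 3.
  S = (1, 6, 3) ≠ 0, so r is not a codeword (an error is present).
Step 3: locate the error. For a single error e at position i, S_ℓ = v_i·e·α_i^ℓ, so α_err = S_1/S_0.
  S_0^{−1} = 1^{−1} = 1 (mod 11), so α_err = 6·1 = 6 ≡ 6 = α_3. Error position i = 3.
  Consistency check: S_2/S_1 = 3·2 = 6 ≡ 6 = α_err ✓ (single-error assumption holds).
Step 4: error magnitude e = S_0/v_3 = S_0·∏_{j≠3}(α_3 − α_j) = 1·3 = 3 ≡ 3 (mod 11).
Step 5: correct position 3: c_3 = r_3 − e = 7 − 3 ≡ 4 (mod 11). Hence c = [8, 0, 4, 10, 9].
  Check: interpolating c through the α_i gives m(x) = 5 + 9·x (degree < 2) with m(α_i) = c_i for every i, so c is indeed a codeword.


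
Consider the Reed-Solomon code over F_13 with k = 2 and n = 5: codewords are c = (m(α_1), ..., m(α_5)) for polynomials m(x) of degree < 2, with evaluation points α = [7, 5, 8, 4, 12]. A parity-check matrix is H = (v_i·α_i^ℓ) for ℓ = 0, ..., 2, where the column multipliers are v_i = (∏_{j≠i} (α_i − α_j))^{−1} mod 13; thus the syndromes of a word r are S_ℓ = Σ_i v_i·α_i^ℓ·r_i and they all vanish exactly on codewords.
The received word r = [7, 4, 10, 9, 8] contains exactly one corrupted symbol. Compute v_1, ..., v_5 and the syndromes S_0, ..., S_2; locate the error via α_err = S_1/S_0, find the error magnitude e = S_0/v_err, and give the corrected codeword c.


S = (2, 3, 11), error at position 3, error magnitude e = 8, c = [7, 4, 2, 9, 8].

Step 1: column multipliers v_i = (∏_{j≠i}(α_i − α_j))^{−1} mod 13.
  i = 1 (α = 7): (7−5)(7−8)(7−4)(7−12) = 2·(−1)·3·(−5) = 30 ≡ 4, so v_1 = 4^{−1} = 10 (mod 13).
  i = 2 (α = 5): (5−7)(5−8)(5−4)(5−12) = (−2)·(−3)·1·(−7) = −42 ≡ 10, so v_2 = 10^{−1} = 4 (mod 13).
  i = 3 (α = 8): (8−7)(8−5)(8−4)(8−12) = 1·3·4·(−4) = −48 ≡ 4, so v_3 = 4^{−1} = 10 (mod 13).
  i = 4 (α = 4): (4−7)(4−5)(4−8)(4−12) = (−3)·(−1)·(−4)·(−8) = 96 ≡ 5, so v_4 = 5^{−1} = 8 (mod 13).
  i = 5 (α = 12): (12−7)(12−5)(12−8)(12−4) = 5·7·4·8 = 1120 ≡ 2, so v_5 = 2^{−1} = 7 (mod 13).
  v = [10, 4, 10, 8, 7].
Step 2: syndromes of r = [7, 4, 10, 9, 8] (all sums mod 13).
  S_0 = Σ v_i r_i = 10·7 + 4·4 + 10·10 + 8·9 + 7·8 = 314 ≡ 2.
  S_1 = Σ v_i α_i r_i = 10·7·7 + 4·5·4 + 10·8·10 + 8·4·9 + 7·12·8 = 2330 ≡ 3.
  α_i^2 mod 13 = [10, 12, 12, 3, 1].
  S_2 = Σ v_i α_i^2 r_i = 10·10·7 + 4·12·4 + 10·12·10 + 8·3·9 + 7·1·8 = 2364 ≡ 11.
  S = (2, 3, 11) ≠ 0, so r is not a codeword (an error is present).
Step 3: locate the error. For a single error e at position i, S_ℓ = v_i·e·α_i^ℓ, so α_err = S_1/S_0.
  S_0^{−1} = 2^{−1} = 7 (mod 13), so α_err = 3·7 = 21 ≡ 8 = α_3. Error position i = 3.
  Consistency check: S_2/S_1 = 11·9 = 99 ≡ 8 = α_err ✓ (single-error assumption holds).
Step 4: error magnitude e = S_0/v_3 = S_0·∏_{j≠3}(α_3 − α_j) = 2·4 = 8 ≡ 8 (mod 13).
Step 5: correct position 3: c_3 = r_3 − e = 10 − 8 ≡ 2 (mod 13). Hence c = [7, 4, 2, 9, 8].
  Check: interpolating c through the α_i gives m(x) = 3 + 8·x (degree < 2) with m(α_i) = c_i for every i, so c is indeed a codeword.


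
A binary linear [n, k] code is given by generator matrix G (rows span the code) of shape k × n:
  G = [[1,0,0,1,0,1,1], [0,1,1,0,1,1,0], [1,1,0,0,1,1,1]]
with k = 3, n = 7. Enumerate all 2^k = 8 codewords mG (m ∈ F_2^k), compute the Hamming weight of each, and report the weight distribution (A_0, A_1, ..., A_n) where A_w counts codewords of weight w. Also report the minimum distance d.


Weight distribution: A_0 = 1, A_3 = 3, A_4 = 2, A_5 = 1, A_6 = 1. Minimum distance d = 3.

Enumerate all 2^3 = 8 messages m ∈ F_2^3.
For each, compute codeword c = mG in F_2^7, then tally its weight.
  m = 000 → c = 0000000, weight = 0.
  m = 100 → c = 1001011, weight = 4.
  m = 010 → c = 0110110, weight = 4.
  m = 110 → c = 1111101, weight = 6.
  m = 001 → c = 1100111, weight = 5.
  m = 101 → c = 0101100, weight = 3.
  m = 011 → c = 1010001, weight = 3.
  m = 111 → c = 0011010, weight = 3.
Tally weights:
  weight 0: 1 codewords.
  weight 3: 3 codewords.
  weight 4: 2 codewords.
  weight 5: 1 codewords.
  weight 6: 1 codewords.
Minimum distance d = smallest w > 0 with A_w > 0 = 3.
Sanity: Σ A_w = 8 = 2^3 = 8 ✓.


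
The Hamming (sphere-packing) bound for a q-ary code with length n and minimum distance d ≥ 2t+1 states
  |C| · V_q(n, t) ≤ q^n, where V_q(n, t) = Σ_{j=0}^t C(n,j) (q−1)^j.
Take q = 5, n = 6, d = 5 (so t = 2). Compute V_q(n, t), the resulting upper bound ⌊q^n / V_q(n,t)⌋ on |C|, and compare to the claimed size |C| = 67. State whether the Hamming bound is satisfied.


V_q(n, t) = 265, q^n = 15625, Hamming bound = 58, |C| = 67 > bound (violated).

Step 1: Compute V_q(n, t) = Σ_{j=0}^2 C(n, j) (q−1)^j.
  j = 0: C(6,0)·(4)^0 = 1·1 = 1.
  j = 1: C(6,1)·(4)^1 = 6·4 = 24.
  j = 2: C(6,2)·(4)^2 = 15·16 = 240.
  V_q(n, t) = 1 + 24 + 240 = 265.
Step 2: q^n = 5^6 = 15625.
Step 3: Hamming bound ⌊q^n / V_q(n,t)⌋ = ⌊15625/265⌋ = 58.
Step 4: Compare |C| = 67 to 58: violated.
The claimed |C| lies above the Hamming bound, so no 5-ary code of length 6 with d ≥ 5 can have 67 codewords.


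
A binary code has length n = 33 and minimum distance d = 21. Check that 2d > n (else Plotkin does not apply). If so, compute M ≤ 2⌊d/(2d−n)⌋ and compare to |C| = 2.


Plotkin bound M ≤ 4; given |C| = 2 ≤ bound (satisfied).

Check applicability: 2d = 42, n = 33.
2d − n = 9 > 0, so Plotkin applies.
Compute d/(2d−n) = 21/9 ≈ 2.3333.
⌊d/(2d−n)⌋ = 2.
Plotkin bound: M ≤ 2·2 = 4.
Given |C| = 2, check: satisfied.
This |C| is below the Plotkin bound.


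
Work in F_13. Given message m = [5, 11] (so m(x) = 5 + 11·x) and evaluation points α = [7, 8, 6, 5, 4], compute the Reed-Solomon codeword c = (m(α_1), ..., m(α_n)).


c = [4, 2, 6, 8, 10]

Message polynomial: m(x) = 5 + 11·x (mod 13).
For each evaluation point α_i, compute m(α_i) mod 13:
  α_1 = 7: Horner steps 11 → 4, so m(7) = 4.
  α_2 = 8: Horner steps 11 → 2, so m(8) = 2.
  α_3 = 6: Horner steps 11 → 6, so m(6) = 6.
  α_4 = 5: Horner steps 11 → 8, so m(5) = 8.
  α_5 = 4: Horner steps 11 → 10, so m(4) = 10.
Codeword c = [4, 2, 6, 8, 10] ∈ F_13^5.


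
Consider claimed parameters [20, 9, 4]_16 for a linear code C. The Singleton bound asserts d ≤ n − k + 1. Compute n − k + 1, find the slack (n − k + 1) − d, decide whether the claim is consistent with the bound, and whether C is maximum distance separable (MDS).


Singleton RHS = n − k + 1 = 12, slack = 8, bound satisfied, not MDS.

Singleton bound: d ≤ n − k + 1.
Here n = 20, k = 9, so n − k + 1 = 12.
Given d = 4, check d ≤ 12: YES.
Slack = (n − k + 1) − d = 8.
The code is NOT MDS (slack = 8 > 0).
Description: the claimed parameters are [20, 9, 4]_16; such a code would be non-MDS.


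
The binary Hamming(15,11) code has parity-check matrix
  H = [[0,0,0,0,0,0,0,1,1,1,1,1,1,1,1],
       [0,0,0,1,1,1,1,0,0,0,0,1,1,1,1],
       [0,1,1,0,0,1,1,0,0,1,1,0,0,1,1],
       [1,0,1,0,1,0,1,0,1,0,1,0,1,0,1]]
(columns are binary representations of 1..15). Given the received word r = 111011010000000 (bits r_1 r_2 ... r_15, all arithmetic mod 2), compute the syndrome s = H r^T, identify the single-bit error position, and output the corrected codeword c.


s = (1, 0, 1, 1)^T, error position = 11, corrected codeword c = 111011010010000

Compute s = H r^T mod 2 one row at a time:
  s_1 = 1 + 0 + 0 + 0 + 0 + 0 + 0 + 0 = 1 ≡ 1 (mod 2).
  s_2 = 0 + 1 + 1 + 0 + 0 + 0 + 0 + 0 = 2 ≡ 0 (mod 2).
  s_3 = 1 + 1 + 1 + 0 + 0 + 0 + 0 + 0 = 3 ≡ 1 (mod 2).
  s_4 = 1 + 1 + 1 + 0 + 0 + 0 + 0 + 0 = 3 ≡ 1 (mod 2).
s = (1, 0, 1, 1)^T — this equals column 11 of H (binary 1011), so error is at position 11.
Correct: flip bit 11 of r = 111011010000000 to get c = 111011010010000.


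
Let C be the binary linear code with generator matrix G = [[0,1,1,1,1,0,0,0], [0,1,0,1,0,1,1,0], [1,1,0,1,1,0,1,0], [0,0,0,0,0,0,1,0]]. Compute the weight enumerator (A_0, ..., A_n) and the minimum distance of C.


Weight distribution: A_0 = 1, A_1 = 1, A_2 = 1, A_3 = 4, A_4 = 5, A_5 = 3, A_6 = 1. Minimum distance d = 1.

Enumerate all 2^4 = 16 messages m ∈ F_2^4.
For each, compute codeword c = mG in F_2^8, then tally its weight.
  m = 0000 → c = 00000000, weight = 0.
  m = 1000 → c = 01111000, weight = 4.
  m = 0100 → c = 01010110, weight = 4.
  m = 1100 → c = 00101110, weight = 4.
  m = 0010 → c = 11011010, weight = 5.
  m = 1010 → c = 10100010, weight = 3.
  m = 0110 → c = 10001100, weight = 3.
  m = 1110 → c = 11110100, weight = 5.
  m = 0001 → c = 00000010, weight = 1.
  m = 1001 → c = 01111010, weight = 5.
  m = 0101 → c = 01010100, weight = 3.
  m = 1101 → c = 00101100, weight = 3.
  m = 0011 → c = 11011000, weight = 4.
  m = 1011 → c = 10100000, weight = 2.
  m = 0111 → c = 10001110, weight = 4.
  m = 1111 → c = 11110110, weight = 6.
Tally weights:
  weight 0: 1 codewords.
  weight 1: 1 codewords.
  weight 2: 1 codewords.
  weight 3: 4 codewords.
  weight 4: 5 codewords.
  weight 5: 3 codewords.
  weight 6: 1 codewords.
Minimum distance d = smallest w > 0 with A_w > 0 = 1.
Sanity: Σ A_w = 16 = 2^4 = 16 ✓.


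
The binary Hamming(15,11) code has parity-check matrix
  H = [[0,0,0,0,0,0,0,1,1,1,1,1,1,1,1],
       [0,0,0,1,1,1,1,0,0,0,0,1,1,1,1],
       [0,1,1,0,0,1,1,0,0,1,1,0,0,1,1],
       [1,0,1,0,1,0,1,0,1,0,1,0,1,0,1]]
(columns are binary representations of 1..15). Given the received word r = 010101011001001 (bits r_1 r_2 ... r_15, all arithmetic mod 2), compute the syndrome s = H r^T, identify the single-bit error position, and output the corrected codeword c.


s = (0, 0, 1, 0)^T, error position = 2, corrected codeword c = 000101011001001

Compute s = H r^T mod 2 one row at a time:
  s_1 = 1 + 1 + 0 + 0 + 1 + 0 + 0 + 1 = 4 ≡ 0 (mod 2).
  s_2 = 1 + 0 + 1 + 0 + 1 + 0 + 0 + 1 = 4 ≡ 0 (mod 2).
  s_3 = 1 + 0 + 1 + 0 + 0 + 0 + 0 + 1 = 3 ≡ 1 (mod 2).
  s_4 = 0 + 0 + 0 + 0 + 1 + 0 + 0 + 1 = 2 ≡ 0 (mod 2).
s = (0, 0, 1, 0)^T — this equals column 2 of H (binary 0010), so error is at position 2.
Correct: flip bit 2 of r = 010101011001001 to get c = 000101011001001.


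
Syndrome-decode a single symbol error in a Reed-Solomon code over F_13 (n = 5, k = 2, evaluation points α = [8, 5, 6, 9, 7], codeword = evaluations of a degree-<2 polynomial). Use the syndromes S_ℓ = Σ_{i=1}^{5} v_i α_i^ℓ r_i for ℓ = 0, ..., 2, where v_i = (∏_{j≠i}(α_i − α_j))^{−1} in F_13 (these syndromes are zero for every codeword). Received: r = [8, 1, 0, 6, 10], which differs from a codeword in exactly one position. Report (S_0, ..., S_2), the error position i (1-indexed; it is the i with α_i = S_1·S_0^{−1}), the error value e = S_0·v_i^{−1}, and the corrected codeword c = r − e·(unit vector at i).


S = (2, 12, 7), error at position 3, error magnitude e = 1, c = [8, 1, 12, 6, 10].

Step 1: column multipliers v_i = (∏_{j≠i}(α_i − α_j))^{−1} mod 13.
  i = 1 (α = 8): (8−5)(8−6)(8−9)(8−7) = 3·2·(−1)·1 = −6 ≡ 7, so v_1 = 7^{−1} = 2 (mod 13).
  i = 2 (α = 5): (5−8)(5−6)(5−9)(5−7) = (−3)·(−1)·(−4)·(−2) = 24 ≡ 11, so v_2 = 11^{−1} = 6 (mod 13).
  i = 3 (α = 6): (6−8)(6−5)(6−9)(6−7) = (−2)·1·(−3)·(−1) = −6 ≡ 7, so v_3 = 7^{−1} = 2 (mod 13).
  i = 4 (α = 9): (9−8)(9−5)(9−6)(9−7) = 1·4·3·2 = 24 ≡ 11, so v_4 = 11^{−1} = 6 (mod 13).
  i = 5 (α = 7): (7−8)(7−5)(7−6)(7−9) = (−1)·2·1·(−2) = 4 ≡ 4, so v_5 = 4^{−1} = 10 (mod 13).
  v = [2, 6, 2, 6, 10].
Step 2: syndromes of r = [8, 1, 0, 6, 10] (all sums mod 13).
  S_0 = Σ v_i r_i = 2·8 + 6·1 + 2·0 + 6·6 + 10·10 = 158 ≡ 2.
  S_1 = Σ v_i α_i r_i = 2·8·8 + 6·5·1 + 2·6·0 + 6·9·6 + 10·7·10 = 1182 ≡ 12.
  α_i^2 mod 13 = [12, 12, 10, 3, 10].
  S_2 = Σ v_i α_i^2 r_i = 2·12·8 + 6·12·1 + 2·10·0 + 6·3·6 + 10·10·10 = 1372 ≡ 7.
  S = (2, 12, 7) ≠ 0, so r is not a codeword (an error is present).
Step 3: locate the error. For a single error e at position i, S_ℓ = v_i·e·α_i^ℓ, so α_err = S_1/S_0.
  S_0^{−1} = 2^{−1} = 7 (mod 13), so α_err = 12·7 = 84 ≡ 6 = α_3. Error position i = 3.
  Consistency check: S_2/S_1 = 7·12 = 84 ≡ 6 = α_err ✓ (single-error assumption holds).
Step 4: error magnitude e = S_0/v_3 = S_0·∏_{j≠3}(α_3 − α_j) = 2·7 = 14 ≡ 1 (mod 13).
Step 5: correct position 3: c_3 = r_3 − e = 0 − 1 ≡ 12 (mod 13). Hence c = [8, 1, 12, 6, 10].
  Check: interpolating c through the α_i gives m(x) = 11 + 11·x (degree < 2) with m(α_i) = c_i for every i, so c is indeed a codeword.


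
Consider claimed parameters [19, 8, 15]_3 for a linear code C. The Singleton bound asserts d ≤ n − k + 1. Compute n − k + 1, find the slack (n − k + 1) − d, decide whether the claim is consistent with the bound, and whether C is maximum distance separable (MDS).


Singleton RHS = n − k + 1 = 12, slack = -3, bound violated (no such code; not MDS).

Singleton bound: d ≤ n − k + 1.
Here n = 19, k = 8, so n − k + 1 = 12.
Given d = 15, check d ≤ 12: NO.
Slack = (n − k + 1) − d = -3.
The slack is negative: d = 15 exceeds n − k + 1 = 12 by 3, so the Singleton bound is violated and no linear [19, 8, 15]_3 code can exist. In particular it is not MDS (MDS requires d = n − k + 1 exactly).
Description: the claimed parameters are [19, 8, 15]_3; such a code would be impossible (violates the Singleton bound).


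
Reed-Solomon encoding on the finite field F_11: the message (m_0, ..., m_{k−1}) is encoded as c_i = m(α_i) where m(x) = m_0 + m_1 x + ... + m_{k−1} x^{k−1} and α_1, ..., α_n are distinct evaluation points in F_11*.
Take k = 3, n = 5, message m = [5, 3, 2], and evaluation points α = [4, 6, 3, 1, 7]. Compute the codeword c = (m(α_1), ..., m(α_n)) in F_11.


c = [5, 7, 10, 10, 3]

Message polynomial: m(x) = 5 + 3·x + 2·x^2 (mod 11).
For each evaluation point α_i, compute m(α_i) mod 11:
  α_1 = 4: Horner steps 2 → 0 → 5, so m(4) = 5.
  α_2 = 6: Horner steps 2 → 4 → 7, so m(6) = 7.
  α_3 = 3: Horner steps 2 → 9 → 10, so m(3) = 10.
  α_4 = 1: Horner steps 2 → 5 → 10, so m(1) = 10.
  α_5 = 7: Horner steps 2 → 6 → 3, so m(7) = 3.
Codeword c = [5, 7, 10, 10, 3] ∈ F_11^5.


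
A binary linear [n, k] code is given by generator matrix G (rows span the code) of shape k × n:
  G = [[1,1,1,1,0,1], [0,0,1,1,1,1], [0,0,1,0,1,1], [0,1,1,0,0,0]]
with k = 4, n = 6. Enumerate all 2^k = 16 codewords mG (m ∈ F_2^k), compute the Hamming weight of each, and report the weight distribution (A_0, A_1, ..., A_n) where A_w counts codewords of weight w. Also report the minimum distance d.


Weight distribution: A_0 = 1, A_1 = 1, A_2 = 2, A_3 = 6, A_4 = 5, A_5 = 1. Minimum distance d = 1.

Enumerate all 2^4 = 16 messages m ∈ F_2^4.
For each, compute codeword c = mG in F_2^6, then tally its weight.
  m = 0000 → c = 000000, weight = 0.
  m = 1000 → c = 111101, weight = 5.
  m = 0100 → c = 001111, weight = 4.
  m = 1100 → c = 110010, weight = 3.
  m = 0010 → c = 001011, weight = 3.
  m = 1010 → c = 110110, weight = 4.
  m = 0110 → c = 000100, weight = 1.
  m = 1110 → c = 111001, weight = 4.
  m = 0001 → c = 011000, weight = 2.
  m = 1001 → c = 100101, weight = 3.
  m = 0101 → c = 010111, weight = 4.
  m = 1101 → c = 101010, weight = 3.
  m = 0011 → c = 010011, weight = 3.
  m = 1011 → c = 101110, weight = 4.
  m = 0111 → c = 011100, weight = 3.
  m = 1111 → c = 100001, weight = 2.
Tally weights:
  weight 0: 1 codewords.
  weight 1: 1 codewords.
  weight 2: 2 codewords.
  weight 3: 6 codewords.
  weight 4: 5 codewords.
  weight 5: 1 codewords.
Minimum distance d = smallest w > 0 with A_w > 0 = 1.
Sanity: Σ A_w = 16 = 2^4 = 16 ✓.


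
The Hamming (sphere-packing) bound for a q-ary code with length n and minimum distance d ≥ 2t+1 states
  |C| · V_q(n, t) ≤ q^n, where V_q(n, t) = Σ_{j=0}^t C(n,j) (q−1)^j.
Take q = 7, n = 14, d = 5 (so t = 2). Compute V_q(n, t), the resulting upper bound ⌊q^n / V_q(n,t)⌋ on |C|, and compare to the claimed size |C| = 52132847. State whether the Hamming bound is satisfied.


V_q(n, t) = 3361, q^n = 678223072849, Hamming bound = 201792047, |C| = 52132847 ≤ bound (satisfied).

Step 1: Compute V_q(n, t) = Σ_{j=0}^2 C(n, j) (q−1)^j.
  j = 0: C(14,0)·(6)^0 = 1·1 = 1.
  j = 1: C(14,1)·(6)^1 = 14·6 = 84.
  j = 2: C(14,2)·(6)^2 = 91·36 = 3276.
  V_q(n, t) = 1 + 84 + 3276 = 3361.
Step 2: q^n = 7^14 = 678223072849.
Step 3: Hamming bound ⌊q^n / V_q(n,t)⌋ = ⌊678223072849/3361⌋ = 201792047.
Step 4: Compare |C| = 52132847 to 201792047: satisfied.
The claimed |C| lies below the Hamming bound.


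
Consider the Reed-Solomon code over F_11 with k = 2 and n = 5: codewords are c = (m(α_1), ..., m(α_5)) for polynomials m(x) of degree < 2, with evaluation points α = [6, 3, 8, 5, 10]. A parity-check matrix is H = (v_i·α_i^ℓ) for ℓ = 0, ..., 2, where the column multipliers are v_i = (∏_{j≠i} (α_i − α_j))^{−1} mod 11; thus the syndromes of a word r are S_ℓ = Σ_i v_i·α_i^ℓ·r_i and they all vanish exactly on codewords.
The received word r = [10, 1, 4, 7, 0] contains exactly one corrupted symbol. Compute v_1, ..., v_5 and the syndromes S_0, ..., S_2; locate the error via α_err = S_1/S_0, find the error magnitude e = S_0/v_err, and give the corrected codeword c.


S = (9, 6, 4), error at position 3, error magnitude e = 10, c = [10, 1, 5, 7, 0].

Step 1: column multipliers v_i = (∏_{j≠i}(α_i − α_j))^{−1} mod 11.
  i = 1 (α = 6): (6−3)(6−8)(6−5)(6−10) = 3·(−2)·1·(−4) = 24 ≡ 2, so v_1 = 2^{−1} = 6 (mod 11).
  i = 2 (α = 3): (3−6)(3−8)(3−5)(3−10) = (−3)·(−5)·(−2)·(−7) = 210 ≡ 1, so v_2 = 1^{−1} = 1 (mod 11).
  i = 3 (α = 8): (8−6)(8−3)(8−5)(8−10) = 2·5·3·(−2) = −60 ≡ 6, so v_3 = 6^{−1} = 2 (mod 11).
  i = 4 (α = 5): (5−6)(5−3)(5−8)(5−10) = (−1)·2·(−3)·(−5) = −30 ≡ 3, so v_4 = 3^{−1} = 4 (mod 11).
  i = 5 (α = 10): (10−6)(10−3)(10−8)(10−5) = 4·7·2·5 = 280 ≡ 5, so v_5 = 5^{−1} = 9 (mod 11).
  v = [6, 1, 2, 4, 9].
Step 2: syndromes of r = [10, 1, 4, 7, 0] (all sums mod 11).
  S_0 = Σ v_i r_i = 6·10 + 1·1 + 2·4 + 4·7 + 9·0 = 97 ≡ 9.
  S_1 = Σ v_i α_i r_i = 6·6·10 + 1·3·1 + 2·8·4 + 4·5·7 + 9·10·0 = 567 ≡ 6.
  α_i^2 mod 11 = [3, 9, 9, 3, 1].
  S_2 = Σ v_i α_i^2 r_i = 6·3·10 + 1·9·1 + 2·9·4 + 4·3·7 + 9·1·0 = 345 ≡ 4.
  S = (9, 6, 4) ≠ 0, so r is not a codeword (an error is present).
Step 3: locate the error. For a single error e at position i, S_ℓ = v_i·e·α_i^ℓ, so α_err = S_1/S_0.
  S_0^{−1} = 9^{−1} = 5 (mod 11), so α_err = 6·5 = 30 ≡ 8 = α_3. Error position i = 3.
  Consistency check: S_2/S_1 = 4·2 = 8 ≡ 8 = α_err ✓ (single-error assumption holds).
Step 4: error magnitude e = S_0/v_3 = S_0·∏_{j≠3}(α_3 − α_j) = 9·6 = 54 ≡ 10 (mod 11).
Step 5: correct position 3: c_3 = r_3 − e = 4 − 10 ≡ 5 (mod 11). Hence c = [10, 1, 5, 7, 0].
  Check: interpolating c through the α_i gives m(x) = 3 + 3·x (degree < 2) with m(α_i) = c_i for every i, so c is indeed a codeword.


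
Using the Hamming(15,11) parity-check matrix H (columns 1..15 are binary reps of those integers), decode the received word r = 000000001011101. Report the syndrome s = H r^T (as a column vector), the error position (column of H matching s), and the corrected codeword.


s = (1, 1, 0, 0)^T, error position = 12, corrected codeword c = 000000001010101

Compute s = H r^T mod 2 one row at a time:
  s_1 = 0 + 1 + 0 + 1 + 1 + 1 + 0 + 1 = 5 ≡ 1 (mod 2).
  s_2 = 0 + 0 + 0 + 0 + 1 + 1 + 0 + 1 = 3 ≡ 1 (mod 2).
  s_3 = 0 + 0 + 0 + 0 + 0 + 1 + 0 + 1 = 2 ≡ 0 (mod 2).
  s_4 = 0 + 0 + 0 + 0 + 1 + 1 + 1 + 1 = 4 ≡ 0 (mod 2).
s = (1, 1, 0, 0)^T — this equals column 12 of H (binary 1100), so error is at position 12.
Correct: flip bit 12 of r = 000000001011101 to get c = 000000001010101.


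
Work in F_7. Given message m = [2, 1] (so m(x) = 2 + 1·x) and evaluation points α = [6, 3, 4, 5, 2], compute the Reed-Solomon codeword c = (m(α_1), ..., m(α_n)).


c = [1, 5, 6, 0, 4]

Message polynomial: m(x) = 2 + 1·x (mod 7).
For each evaluation point α_i, compute m(α_i) mod 7:
  α_1 = 6: Horner steps 1 → 1, so m(6) = 1.
  α_2 = 3: Horner steps 1 → 5, so m(3) = 5.
  α_3 = 4: Horner steps 1 → 6, so m(4) = 6.
  α_4 = 5: Horner steps 1 → 0, so m(5) = 0.
  α_5 = 2: Horner steps 1 → 4, so m(2) = 4.
Codeword c = [1, 5, 6, 0, 4] ∈ F_7^5.


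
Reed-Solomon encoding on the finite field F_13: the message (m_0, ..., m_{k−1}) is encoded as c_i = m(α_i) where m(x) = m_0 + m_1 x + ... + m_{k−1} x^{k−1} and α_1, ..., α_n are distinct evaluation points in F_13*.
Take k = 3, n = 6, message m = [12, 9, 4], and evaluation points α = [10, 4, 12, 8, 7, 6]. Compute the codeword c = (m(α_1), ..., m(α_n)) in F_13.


c = [8, 8, 7, 2, 11, 2]

Message polynomial: m(x) = 12 + 9·x + 4·x^2 (mod 13).
For each evaluation point α_i, compute m(α_i) mod 13:
  α_1 = 10: Horner steps 4 → 10 → 8, so m(10) = 8.
  α_2 = 4: Horner steps 4 → 12 → 8, so m(4) = 8.
  α_3 = 12: Horner steps 4 → 5 → 7, so m(12) = 7.
  α_4 = 8: Horner steps 4 → 2 → 2, so m(8) = 2.
  α_5 = 7: Horner steps 4 → 11 → 11, so m(7) = 11.
  α_6 = 6: Horner steps 4 → 7 → 2, so m(6) = 2.
Codeword c = [8, 8, 7, 2, 11, 2] ∈ F_13^6.


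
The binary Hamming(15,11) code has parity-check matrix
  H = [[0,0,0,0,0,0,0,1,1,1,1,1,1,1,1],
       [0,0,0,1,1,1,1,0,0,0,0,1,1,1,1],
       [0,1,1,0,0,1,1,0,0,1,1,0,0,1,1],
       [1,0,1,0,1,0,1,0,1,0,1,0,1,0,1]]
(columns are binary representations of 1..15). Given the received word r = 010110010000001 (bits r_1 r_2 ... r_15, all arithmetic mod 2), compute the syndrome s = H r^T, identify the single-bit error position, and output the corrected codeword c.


s = (0, 1, 0, 0)^T, error position = 4, corrected codeword c = 010010010000001

Compute s = H r^T mod 2 one row at a time:
  s_1 = 1 + 0 + 0 + 0 + 0 + 0 + 0 + 1 = 2 ≡ 0 (mod 2).
  s_2 = 1 + 1 + 0 + 0 + 0 + 0 + 0 + 1 = 3 ≡ 1 (mod 2).
  s_3 = 1 + 0 + 0 + 0 + 0 + 0 + 0 + 1 = 2 ≡ 0 (mod 2).
  s_4 = 0 + 0 + 1 + 0 + 0 + 0 + 0 + 1 = 2 ≡ 0 (mod 2).
s = (0, 1, 0, 0)^T — this equals column 4 of H (binary 0100), so error is at position 4.
Correct: flip bit 4 of r = 010110010000001 to get c = 010010010000001.


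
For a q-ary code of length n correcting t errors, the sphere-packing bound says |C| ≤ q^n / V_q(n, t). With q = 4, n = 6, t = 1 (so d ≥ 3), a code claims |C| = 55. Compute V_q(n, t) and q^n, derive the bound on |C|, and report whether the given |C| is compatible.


V_q(n, t) = 19, q^n = 4096, Hamming bound = 215, |C| = 55 ≤ bound (satisfied).

Step 1: Compute V_q(n, t) = Σ_{j=0}^1 C(n, j) (q−1)^j.
  j = 0: C(6,0)·(3)^0 = 1·1 = 1.
  j = 1: C(6,1)·(3)^1 = 6·3 = 18.
  V_q(n, t) = 1 + 18 = 19.
Step 2: q^n = 4^6 = 4096.
Step 3: Hamming bound ⌊q^n / V_q(n,t)⌋ = ⌊4096/19⌋ = 215.
Step 4: Compare |C| = 55 to 215: satisfied.
The claimed |C| lies below the Hamming bound.


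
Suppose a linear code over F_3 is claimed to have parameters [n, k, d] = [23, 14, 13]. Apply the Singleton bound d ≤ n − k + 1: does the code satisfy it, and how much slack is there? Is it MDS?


Singleton RHS = n − k + 1 = 10, slack = -3, bound violated (no such code; not MDS).

Singleton bound: d ≤ n − k + 1.
Here n = 23, k = 14, so n − k + 1 = 10.
Given d = 13, check d ≤ 10: NO.
Slack = (n − k + 1) − d = -3.
The slack is negative: d = 13 exceeds n − k + 1 = 10 by 3, so the Singleton bound is violated and no linear [23, 14, 13]_3 code can exist. In particular it is not MDS (MDS requires d = n − k + 1 exactly).
Description: the claimed parameters are [23, 14, 13]_3; such a code would be impossible (violates the Singleton bound).


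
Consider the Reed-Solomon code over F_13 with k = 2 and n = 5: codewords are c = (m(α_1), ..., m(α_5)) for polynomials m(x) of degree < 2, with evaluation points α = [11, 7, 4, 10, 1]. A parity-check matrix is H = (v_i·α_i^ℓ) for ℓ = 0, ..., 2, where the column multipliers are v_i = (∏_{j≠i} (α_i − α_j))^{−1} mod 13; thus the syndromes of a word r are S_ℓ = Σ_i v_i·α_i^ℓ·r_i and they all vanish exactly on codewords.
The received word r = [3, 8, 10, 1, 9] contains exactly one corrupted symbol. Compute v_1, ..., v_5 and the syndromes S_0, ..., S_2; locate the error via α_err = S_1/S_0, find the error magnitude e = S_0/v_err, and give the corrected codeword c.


S = (5, 7, 2), error at position 3, error magnitude e = 8, c = [3, 8, 2, 1, 9].

Step 1: column multipliers v_i = (∏_{j≠i}(α_i − α_j))^{−1} mod 13.
  i = 1 (α = 11): (11−7)(11−4)(11−10)(11−1) = 4·7·1·10 = 280 ≡ 7, so v_1 = 7^{−1} = 2 (mod 13).
  i = 2 (α = 7): (7−11)(7−4)(7−10)(7−1) = (−4)·3·(−3)·6 = 216 ≡ 8, so v_2 = 8^{−1} = 5 (mod 13).
  i = 3 (α = 4): (4−11)(4−7)(4−10)(4−1) = (−7)·(−3)·(−6)·3 = −378 ≡ 12, so v_3 = 12^{−1} = 12 (mod 13).
  i = 4 (α = 10): (10−11)(10−7)(10−4)(10−1) = (−1)·3·6·9 = −162 ≡ 7, so v_4 = 7^{−1} = 2 (mod 13).
  i = 5 (α = 1): (1−11)(1−7)(1−4)(1−10) = (−10)·(−6)·(−3)·(−9) = 1620 ≡ 8, so v_5 = 8^{−1} = 5 (mod 13).
  v = [2, 5, 12, 2, 5].
Step 2: syndromes of r = [3, 8, 10, 1, 9] (all sums mod 13).
  S_0 = Σ v_i r_i = 2·3 + 5·8 + 12·10 + 2·1 + 5·9 = 213 ≡ 5.
  S_1 = Σ v_i α_i r_i = 2·11·3 + 5·7·8 + 12·4·10 + 2·10·1 + 5·1·9 = 891 ≡ 7.
  α_i^2 mod 13 = [4, 10, 3, 9, 1].
  S_2 = Σ v_i α_i^2 r_i = 2·4·3 + 5·10·8 + 12·3·10 + 2·9·1 + 5·1·9 = 847 ≡ 2.
  S = (5, 7, 2) ≠ 0, so r is not a codeword (an error is present).
Step 3: locate the error. For a single error e at position i, S_ℓ = v_i·e·α_i^ℓ, so α_err = S_1/S_0.
  S_0^{−1} = 5^{−1} = 8 (mod 13), so α_err = 7·8 = 56 ≡ 4 = α_3. Error position i = 3.
  Consistency check: S_2/S_1 = 2·2 = 4 ≡ 4 = α_err ✓ (single-error assumption holds).
Step 4: error magnitude e = S_0/v_3 = S_0·∏_{j≠3}(α_3 − α_j) = 5·12 = 60 ≡ 8 (mod 13).
Step 5: correct position 3: c_3 = r_3 − e = 10 − 8 ≡ 2 (mod 13). Hence c = [3, 8, 2, 1, 9].
  Check: interpolating c through the α_i gives m(x) = 7 + 2·x (degree < 2) with m(α_i) = c_i for every i, so c is indeed a codeword.
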